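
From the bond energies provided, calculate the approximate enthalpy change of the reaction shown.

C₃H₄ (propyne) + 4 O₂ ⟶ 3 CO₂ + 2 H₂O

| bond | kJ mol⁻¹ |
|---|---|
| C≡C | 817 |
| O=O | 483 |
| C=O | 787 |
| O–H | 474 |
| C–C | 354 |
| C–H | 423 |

ΔH ≈ −1823 kJ

Bonds broken (reactants):
  C≡C: 1 × 817 = 817
  C–C: 1 × 354 = 354
  C–H: 4 × 423 = 1692
  O=O: 4 × 483 = 1932
  Σ(broken) = 4795 kJ
Bonds formed (products):
  C=O: 6 × 787 = 4722
  O–H: 4 × 474 = 1896
  Σ(formed) = 6618 kJ
ΔH = Σ(broken) − Σ(formed) = 4795 − 6618 = −1823 kJ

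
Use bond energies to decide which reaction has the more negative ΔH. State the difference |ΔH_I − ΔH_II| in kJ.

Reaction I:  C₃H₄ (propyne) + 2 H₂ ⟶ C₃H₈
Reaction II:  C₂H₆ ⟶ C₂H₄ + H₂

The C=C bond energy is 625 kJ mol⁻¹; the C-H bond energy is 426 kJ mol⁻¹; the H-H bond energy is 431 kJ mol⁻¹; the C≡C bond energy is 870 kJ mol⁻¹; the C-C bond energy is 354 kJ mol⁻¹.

Reaction I, by 476 kJ

Reaction I:
  Bonds broken (reactants):
    C≡C: 1 × 870 = 870
    C-C: 1 × 354 = 354
    C-H: 4 × 426 = 1704
    H-H: 2 × 431 = 862
    Σ(broken) = 3790 kJ
  Bonds formed (products):
    C-C: 2 × 354 = 708
    C-H: 8 × 426 = 3408
    Σ(formed) = 4116 kJ
  ΔH_I = 3790 − 4116 = −326 kJ
Reaction II:
  Bonds broken (reactants):
    C-C: 1 × 354 = 354
    C-H: 6 × 426 = 2556
    Σ(broken) = 2910 kJ
  Bonds formed (products):
    C-H: 4 × 426 = 1704
    C=C: 1 × 625 = 625
    H-H: 1 × 431 = 431
    Σ(formed) = 2760 kJ
  ΔH_II = 2910 − 2760 = +150 kJ
ΔH_I − ΔH_II = −476 kJ, so reaction I has the more negative ΔH; |ΔH_I − ΔH_II| = 476 kJ.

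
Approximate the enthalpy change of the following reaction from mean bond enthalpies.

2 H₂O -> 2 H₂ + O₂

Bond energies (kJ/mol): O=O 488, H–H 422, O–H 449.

Bonds broken (reactants):
  O–H: 4 × 449 = 1796
  Σ(broken) = 1796 kJ
Bonds formed (products):
  H–H: 2 × 422 = 844
  O=O: 1 × 488 = 488
  Σ(formed) = 1332 kJ
ΔH = Σ(broken) − Σ(formed) = 1796 − 1332 = +464 kJ

ΔH ≈ +464 kJ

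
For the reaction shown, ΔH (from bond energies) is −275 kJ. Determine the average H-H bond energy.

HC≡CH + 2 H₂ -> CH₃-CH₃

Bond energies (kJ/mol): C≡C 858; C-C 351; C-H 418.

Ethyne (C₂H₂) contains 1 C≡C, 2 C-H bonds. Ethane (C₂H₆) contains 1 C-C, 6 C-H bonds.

D(H-H) ≈ 445 kJ/mol

Let D be the H-H bond energy.
Σ(broken) = 1×858 + 2×418 + 2×D = 1694 + 2D
Σ(formed) = 1×351 + 6×418 = 2859
ΔH = Σ(broken) − Σ(formed) = (1694 + 2D) − (2859) = −1165 + 2D
Setting this equal to −275 kJ gives 2D = 890, so D = 445 kJ/mol.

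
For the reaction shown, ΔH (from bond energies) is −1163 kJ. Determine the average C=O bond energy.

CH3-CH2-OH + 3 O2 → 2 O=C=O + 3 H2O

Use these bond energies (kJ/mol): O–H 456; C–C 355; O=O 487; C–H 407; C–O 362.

Let D be the C=O bond energy.
Σ(broken) = 1×355 + 5×407 + 1×362 + 1×456 + 3×487 = 4669
Σ(formed) = 4×D + 6×456 = 2736 + 4D
ΔH = Σ(broken) − Σ(formed) = (4669) − (2736 + 4D) = +1933 − 4D
Setting this equal to −1163 kJ gives 4D = 3096, so D = 774 kJ/mol.

D(C=O) ≈ 774 kJ/mol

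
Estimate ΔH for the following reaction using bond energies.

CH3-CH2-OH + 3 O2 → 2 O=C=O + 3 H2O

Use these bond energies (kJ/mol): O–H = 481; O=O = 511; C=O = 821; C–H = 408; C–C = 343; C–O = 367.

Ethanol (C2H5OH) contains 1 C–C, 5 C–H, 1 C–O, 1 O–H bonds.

ΔH ≈ −1406 kJ

Bonds broken (reactants):
  C–C: 1 × 343 = 343
  C–H: 5 × 408 = 2040
  C–O: 1 × 367 = 367
  O–H: 1 × 481 = 481
  O=O: 3 × 511 = 1533
  Σ(broken) = 4764 kJ
Bonds formed (products):
  C=O: 4 × 821 = 3284
  O–H: 6 × 481 = 2886
  Σ(formed) = 6170 kJ
ΔH = Σ(broken) − Σ(formed) = 4764 − 6170 = −1406 kJ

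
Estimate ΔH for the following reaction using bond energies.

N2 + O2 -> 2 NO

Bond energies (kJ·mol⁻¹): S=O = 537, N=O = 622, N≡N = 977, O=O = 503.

Bonds broken (reactants):
  N≡N: 1 × 977 = 977
  O=O: 1 × 503 = 503
  Σ(broken) = 1480 kJ
Bonds formed (products):
  N=O: 2 × 622 = 1244
  Σ(formed) = 1244 kJ
ΔH = Σ(broken) − Σ(formed) = 1480 − 1244 = +236 kJ

ΔH ≈ +236 kJ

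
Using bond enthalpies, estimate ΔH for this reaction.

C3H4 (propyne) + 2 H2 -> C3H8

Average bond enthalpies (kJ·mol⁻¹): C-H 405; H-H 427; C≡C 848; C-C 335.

ΔH ≈ −253 kJ

Bonds broken (reactants):
  C≡C: 1 × 848 = 848
  C-C: 1 × 335 = 335
  C-H: 4 × 405 = 1620
  H-H: 2 × 427 = 854
  Σ(broken) = 3657 kJ
Bonds formed (products):
  C-C: 2 × 335 = 670
  C-H: 8 × 405 = 3240
  Σ(formed) = 3910 kJ
ΔH = Σ(broken) − Σ(formed) = 3657 − 3910 = −253 kJ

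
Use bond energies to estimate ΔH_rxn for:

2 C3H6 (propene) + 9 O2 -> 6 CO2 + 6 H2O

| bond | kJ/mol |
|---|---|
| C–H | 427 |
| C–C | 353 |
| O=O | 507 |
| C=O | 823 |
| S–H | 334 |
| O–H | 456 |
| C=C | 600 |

Bonds broken (reactants):
  C–C: 2 × 353 = 706
  C–H: 12 × 427 = 5124
  C=C: 2 × 600 = 1200
  O=O: 9 × 507 = 4563
  Σ(broken) = 11593 kJ
Bonds formed (products):
  C=O: 12 × 823 = 9876
  O–H: 12 × 456 = 5472
  Σ(formed) = 15348 kJ
ΔH = Σ(broken) − Σ(formed) = 11593 − 15348 = −3755 kJ

ΔH ≈ −3755 kJ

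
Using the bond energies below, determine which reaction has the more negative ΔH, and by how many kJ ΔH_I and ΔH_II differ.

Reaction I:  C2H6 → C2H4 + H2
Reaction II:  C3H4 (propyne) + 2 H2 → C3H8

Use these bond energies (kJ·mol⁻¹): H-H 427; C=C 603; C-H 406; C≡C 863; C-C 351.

Reaction II, by 391 kJ

Reaction I:
  Bonds broken (reactants):
    C-C: 1 × 351 = 351
    C-H: 6 × 406 = 2436
    Σ(broken) = 2787 kJ
  Bonds formed (products):
    C-H: 4 × 406 = 1624
    C=C: 1 × 603 = 603
    H-H: 1 × 427 = 427
    Σ(formed) = 2654 kJ
  ΔH_I = 2787 − 2654 = +133 kJ
Reaction II:
  Bonds broken (reactants):
    C≡C: 1 × 863 = 863
    C-C: 1 × 351 = 351
    C-H: 4 × 406 = 1624
    H-H: 2 × 427 = 854
    Σ(broken) = 3692 kJ
  Bonds formed (products):
    C-C: 2 × 351 = 702
    C-H: 8 × 406 = 3248
    Σ(formed) = 3950 kJ
  ΔH_II = 3692 − 3950 = −258 kJ
ΔH_I − ΔH_II = +391 kJ, so reaction II has the more negative ΔH; |ΔH_I − ΔH_II| = 391 kJ.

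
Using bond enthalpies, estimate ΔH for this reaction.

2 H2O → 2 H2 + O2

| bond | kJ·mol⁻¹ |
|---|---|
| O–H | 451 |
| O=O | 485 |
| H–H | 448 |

ΔH ≈ +423 kJ

Bonds broken (reactants):
  O–H: 4 × 451 = 1804
  Σ(broken) = 1804 kJ
Bonds formed (products):
  H–H: 2 × 448 = 896
  O=O: 1 × 485 = 485
  Σ(formed) = 1381 kJ
ΔH = Σ(broken) − Σ(formed) = 1804 − 1381 = +423 kJ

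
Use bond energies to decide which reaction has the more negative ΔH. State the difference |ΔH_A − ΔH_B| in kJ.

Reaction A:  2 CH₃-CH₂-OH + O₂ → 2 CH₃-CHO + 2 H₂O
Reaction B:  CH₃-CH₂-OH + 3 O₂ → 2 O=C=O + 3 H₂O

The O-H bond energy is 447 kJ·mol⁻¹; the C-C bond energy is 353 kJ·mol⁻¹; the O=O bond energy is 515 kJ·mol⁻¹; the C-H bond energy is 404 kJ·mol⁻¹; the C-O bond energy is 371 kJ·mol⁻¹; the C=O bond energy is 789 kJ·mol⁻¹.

Reaction A:
  Bonds broken (reactants):
    C-C: 2 × 353 = 706
    C-H: 10 × 404 = 4040
    C-O: 2 × 371 = 742
    O-H: 2 × 447 = 894
    O=O: 1 × 515 = 515
    Σ(broken) = 6897 kJ
  Bonds formed (products):
    C-C: 2 × 353 = 706
    C-H: 8 × 404 = 3232
    C=O: 2 × 789 = 1578
    O-H: 4 × 447 = 1788
    Σ(formed) = 7304 kJ
  ΔH_A = 6897 − 7304 = −407 kJ
Reaction B:
  Bonds broken (reactants):
    C-C: 1 × 353 = 353
    C-H: 5 × 404 = 2020
    C-O: 1 × 371 = 371
    O-H: 1 × 447 = 447
    O=O: 3 × 515 = 1545
    Σ(broken) = 4736 kJ
  Bonds formed (products):
    C=O: 4 × 789 = 3156
    O-H: 6 × 447 = 2682
    Σ(formed) = 5838 kJ
  ΔH_B = 4736 − 5838 = −1102 kJ
ΔH_A − ΔH_B = +695 kJ, so reaction B has the more negative ΔH; |ΔH_A − ΔH_B| = 695 kJ.

Reaction B, by 695 kJ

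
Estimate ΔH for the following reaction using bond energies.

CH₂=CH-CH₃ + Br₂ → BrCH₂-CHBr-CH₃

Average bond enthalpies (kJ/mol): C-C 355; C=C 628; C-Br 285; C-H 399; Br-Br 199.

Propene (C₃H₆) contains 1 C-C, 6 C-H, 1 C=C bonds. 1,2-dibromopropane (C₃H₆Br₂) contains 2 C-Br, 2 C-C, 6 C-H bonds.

Bonds broken (reactants):
  Br-Br: 1 × 199 = 199
  C-C: 1 × 355 = 355
  C-H: 6 × 399 = 2394
  C=C: 1 × 628 = 628
  Σ(broken) = 3576 kJ
Bonds formed (products):
  C-Br: 2 × 285 = 570
  C-C: 2 × 355 = 710
  C-H: 6 × 399 = 2394
  Σ(formed) = 3674 kJ
ΔH = Σ(broken) − Σ(formed) = 3576 − 3674 = −98 kJ

ΔH ≈ −98 kJ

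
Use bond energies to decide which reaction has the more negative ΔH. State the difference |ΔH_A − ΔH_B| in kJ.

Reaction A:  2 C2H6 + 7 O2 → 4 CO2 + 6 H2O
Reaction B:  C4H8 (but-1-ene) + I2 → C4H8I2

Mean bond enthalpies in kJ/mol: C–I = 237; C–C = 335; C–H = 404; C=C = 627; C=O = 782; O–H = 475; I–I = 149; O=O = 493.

Reaction A, by 2954 kJ

Reaction A:
  Bonds broken (reactants):
    C–C: 2 × 335 = 670
    C–H: 12 × 404 = 4848
    O=O: 7 × 493 = 3451
    Σ(broken) = 8969 kJ
  Bonds formed (products):
    C=O: 8 × 782 = 6256
    O–H: 12 × 475 = 5700
    Σ(formed) = 11956 kJ
  ΔH_A = 8969 − 11956 = −2987 kJ
Reaction B:
  Bonds broken (reactants):
    C–C: 2 × 335 = 670
    C–H: 8 × 404 = 3232
    C=C: 1 × 627 = 627
    I–I: 1 × 149 = 149
    Σ(broken) = 4678 kJ
  Bonds formed (products):
    C–C: 3 × 335 = 1005
    C–H: 8 × 404 = 3232
    C–I: 2 × 237 = 474
    Σ(formed) = 4711 kJ
  ΔH_B = 4678 − 4711 = −33 kJ
ΔH_A − ΔH_B = −2954 kJ, so reaction A has the more negative ΔH; |ΔH_A − ΔH_B| = 2954 kJ.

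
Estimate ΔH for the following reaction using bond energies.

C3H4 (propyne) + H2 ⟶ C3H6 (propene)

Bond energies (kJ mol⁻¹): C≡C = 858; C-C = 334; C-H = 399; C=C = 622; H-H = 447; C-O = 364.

Bonds broken (reactants):
  C≡C: 1 × 858 = 858
  C-C: 1 × 334 = 334
  C-H: 4 × 399 = 1596
  H-H: 1 × 447 = 447
  Σ(broken) = 3235 kJ
Bonds formed (products):
  C-C: 1 × 334 = 334
  C-H: 6 × 399 = 2394
  C=C: 1 × 622 = 622
  Σ(formed) = 3350 kJ
ΔH = Σ(broken) − Σ(formed) = 3235 − 3350 = −115 kJ

ΔH ≈ −115 kJ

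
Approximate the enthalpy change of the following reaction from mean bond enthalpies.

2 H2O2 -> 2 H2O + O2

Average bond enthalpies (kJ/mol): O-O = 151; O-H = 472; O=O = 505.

Bonds broken (reactants):
  O-H: 4 × 472 = 1888
  O-O: 2 × 151 = 302
  Σ(broken) = 2190 kJ
Bonds formed (products):
  O-H: 4 × 472 = 1888
  O=O: 1 × 505 = 505
  Σ(formed) = 2393 kJ
ΔH = Σ(broken) − Σ(formed) = 2190 − 2393 = −203 kJ

ΔH ≈ −203 kJ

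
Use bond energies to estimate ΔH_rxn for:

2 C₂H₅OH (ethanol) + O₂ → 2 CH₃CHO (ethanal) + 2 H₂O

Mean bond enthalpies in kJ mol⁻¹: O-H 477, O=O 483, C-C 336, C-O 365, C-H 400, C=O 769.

Bonds broken (reactants):
  C-C: 2 × 336 = 672
  C-H: 10 × 400 = 4000
  C-O: 2 × 365 = 730
  O-H: 2 × 477 = 954
  O=O: 1 × 483 = 483
  Σ(broken) = 6839 kJ
Bonds formed (products):
  C-C: 2 × 336 = 672
  C-H: 8 × 400 = 3200
  C=O: 2 × 769 = 1538
  O-H: 4 × 477 = 1908
  Σ(formed) = 7318 kJ
ΔH = Σ(broken) − Σ(formed) = 6839 − 7318 = −479 kJ

ΔH ≈ −479 kJ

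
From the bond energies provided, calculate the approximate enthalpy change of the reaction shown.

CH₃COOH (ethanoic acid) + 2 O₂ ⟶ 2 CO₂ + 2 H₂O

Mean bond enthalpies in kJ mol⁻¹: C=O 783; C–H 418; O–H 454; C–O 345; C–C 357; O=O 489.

ΔH ≈ −777 kJ

Bonds broken (reactants):
  C–C: 1 × 357 = 357
  C–H: 3 × 418 = 1254
  C–O: 1 × 345 = 345
  C=O: 1 × 783 = 783
  O–H: 1 × 454 = 454
  O=O: 2 × 489 = 978
  Σ(broken) = 4171 kJ
Bonds formed (products):
  C=O: 4 × 783 = 3132
  O–H: 4 × 454 = 1816
  Σ(formed) = 4948 kJ
ΔH = Σ(broken) − Σ(formed) = 4171 − 4948 = −777 kJ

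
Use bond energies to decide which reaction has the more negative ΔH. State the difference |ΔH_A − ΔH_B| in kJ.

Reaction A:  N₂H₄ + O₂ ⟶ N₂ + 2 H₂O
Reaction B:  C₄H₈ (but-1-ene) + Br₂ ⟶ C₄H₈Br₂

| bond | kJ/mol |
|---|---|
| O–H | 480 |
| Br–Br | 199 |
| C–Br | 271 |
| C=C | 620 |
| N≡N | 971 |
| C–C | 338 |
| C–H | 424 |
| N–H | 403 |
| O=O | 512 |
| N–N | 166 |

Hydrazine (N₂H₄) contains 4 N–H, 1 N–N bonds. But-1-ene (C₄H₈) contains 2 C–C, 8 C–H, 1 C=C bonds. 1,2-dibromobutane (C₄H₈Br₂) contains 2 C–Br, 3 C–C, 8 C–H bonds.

Reaction A:
  Bonds broken (reactants):
    N–H: 4 × 403 = 1612
    N–N: 1 × 166 = 166
    O=O: 1 × 512 = 512
    Σ(broken) = 2290 kJ
  Bonds formed (products):
    N≡N: 1 × 971 = 971
    O–H: 4 × 480 = 1920
    Σ(formed) = 2891 kJ
  ΔH_A = 2290 − 2891 = −601 kJ
Reaction B:
  Bonds broken (reactants):
    Br–Br: 1 × 199 = 199
    C–C: 2 × 338 = 676
    C–H: 8 × 424 = 3392
    C=C: 1 × 620 = 620
    Σ(broken) = 4887 kJ
  Bonds formed (products):
    C–Br: 2 × 271 = 542
    C–C: 3 × 338 = 1014
    C–H: 8 × 424 = 3392
    Σ(formed) = 4948 kJ
  ΔH_B = 4887 − 4948 = −61 kJ
ΔH_A − ΔH_B = −540 kJ, so reaction A has the more negative ΔH; |ΔH_A − ΔH_B| = 540 kJ.

Reaction A, by 540 kJ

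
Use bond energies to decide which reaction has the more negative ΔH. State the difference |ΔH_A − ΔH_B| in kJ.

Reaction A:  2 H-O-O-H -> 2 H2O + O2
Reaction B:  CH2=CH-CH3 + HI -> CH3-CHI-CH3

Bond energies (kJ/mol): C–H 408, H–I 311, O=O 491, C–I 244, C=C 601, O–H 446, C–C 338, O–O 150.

Reaction A, by 113 kJ

Reaction A:
  Bonds broken (reactants):
    O–H: 4 × 446 = 1784
    O–O: 2 × 150 = 300
    Σ(broken) = 2084 kJ
  Bonds formed (products):
    O–H: 4 × 446 = 1784
    O=O: 1 × 491 = 491
    Σ(formed) = 2275 kJ
  ΔH_A = 2084 − 2275 = −191 kJ
Reaction B:
  Bonds broken (reactants):
    C–C: 1 × 338 = 338
    C–H: 6 × 408 = 2448
    C=C: 1 × 601 = 601
    H–I: 1 × 311 = 311
    Σ(broken) = 3698 kJ
  Bonds formed (products):
    C–C: 2 × 338 = 676
    C–H: 7 × 408 = 2856
    C–I: 1 × 244 = 244
    Σ(formed) = 3776 kJ
  ΔH_B = 3698 − 3776 = −78 kJ
ΔH_A − ΔH_B = −113 kJ, so reaction A has the more negative ΔH; |ΔH_A − ΔH_B| = 113 kJ.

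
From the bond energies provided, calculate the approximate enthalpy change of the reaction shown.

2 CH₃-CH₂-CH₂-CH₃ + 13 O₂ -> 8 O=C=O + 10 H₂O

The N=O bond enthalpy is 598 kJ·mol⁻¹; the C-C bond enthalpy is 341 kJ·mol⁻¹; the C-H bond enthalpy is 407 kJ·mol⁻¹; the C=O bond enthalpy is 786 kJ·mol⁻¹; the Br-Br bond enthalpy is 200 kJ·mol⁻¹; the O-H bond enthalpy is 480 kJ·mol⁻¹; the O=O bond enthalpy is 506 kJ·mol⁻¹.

ΔH ≈ −5412 kJ

Bonds broken (reactants):
  C-C: 6 × 341 = 2046
  C-H: 20 × 407 = 8140
  O=O: 13 × 506 = 6578
  Σ(broken) = 16764 kJ
Bonds formed (products):
  C=O: 16 × 786 = 12576
  O-H: 20 × 480 = 9600
  Σ(formed) = 22176 kJ
ΔH = Σ(broken) − Σ(formed) = 16764 − 22176 = −5412 kJ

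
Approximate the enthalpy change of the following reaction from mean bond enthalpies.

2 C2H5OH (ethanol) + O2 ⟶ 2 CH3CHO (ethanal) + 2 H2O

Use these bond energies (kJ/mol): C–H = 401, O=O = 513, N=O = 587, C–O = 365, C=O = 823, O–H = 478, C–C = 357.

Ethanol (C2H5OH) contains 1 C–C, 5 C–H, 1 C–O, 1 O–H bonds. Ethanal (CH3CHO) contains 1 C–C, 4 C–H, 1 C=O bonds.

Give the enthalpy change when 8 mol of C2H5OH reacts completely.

ΔH = −2228 kJ

Bonds broken (reactants):
  C–C: 2 × 357 = 714
  C–H: 10 × 401 = 4010
  C–O: 2 × 365 = 730
  O–H: 2 × 478 = 956
  O=O: 1 × 513 = 513
  Σ(broken) = 6923 kJ
Bonds formed (products):
  C–C: 2 × 357 = 714
  C–H: 8 × 401 = 3208
  C=O: 2 × 823 = 1646
  O–H: 4 × 478 = 1912
  Σ(formed) = 7480 kJ
ΔH = Σ(broken) − Σ(formed) = 6923 − 7480 = −557 kJ
For 4× the reaction as written: 4 × (−557) = −2228 kJ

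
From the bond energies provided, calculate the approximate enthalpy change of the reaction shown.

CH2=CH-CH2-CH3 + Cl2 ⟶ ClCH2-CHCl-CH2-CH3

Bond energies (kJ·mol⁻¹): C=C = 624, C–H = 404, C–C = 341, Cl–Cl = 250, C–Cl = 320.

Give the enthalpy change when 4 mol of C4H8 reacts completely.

ΔH = −428 kJ

Bonds broken (reactants):
  C–C: 2 × 341 = 682
  C–H: 8 × 404 = 3232
  C=C: 1 × 624 = 624
  Cl–Cl: 1 × 250 = 250
  Σ(broken) = 4788 kJ
Bonds formed (products):
  C–C: 3 × 341 = 1023
  C–Cl: 2 × 320 = 640
  C–H: 8 × 404 = 3232
  Σ(formed) = 4895 kJ
ΔH = Σ(broken) − Σ(formed) = 4788 − 4895 = −107 kJ
For 4× the reaction as written: 4 × (−107) = −428 kJ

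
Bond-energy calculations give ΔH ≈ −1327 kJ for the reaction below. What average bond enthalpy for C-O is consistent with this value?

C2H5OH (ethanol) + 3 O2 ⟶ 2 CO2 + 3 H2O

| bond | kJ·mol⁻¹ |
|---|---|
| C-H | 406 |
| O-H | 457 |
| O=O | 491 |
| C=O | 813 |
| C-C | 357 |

Let D be the C-O bond energy.
Σ(broken) = 1×357 + 5×406 + 1×D + 1×457 + 3×491 = 4317 + D
Σ(formed) = 4×813 + 6×457 = 5994
ΔH = Σ(broken) − Σ(formed) = (4317 + D) − (5994) = −1677 + D
Setting this equal to −1327 kJ gives D = 350 kJ/mol.

D(C-O) ≈ 350 kJ/mol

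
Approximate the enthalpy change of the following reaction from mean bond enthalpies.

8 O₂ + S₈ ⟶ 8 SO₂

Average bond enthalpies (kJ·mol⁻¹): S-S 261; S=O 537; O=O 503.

ΔH ≈ −2480 kJ

Bonds broken (reactants):
  O=O: 8 × 503 = 4024
  S-S: 8 × 261 = 2088
  Σ(broken) = 6112 kJ
Bonds formed (products):
  S=O: 16 × 537 = 8592
  Σ(formed) = 8592 kJ
ΔH = Σ(broken) − Σ(formed) = 6112 − 8592 = −2480 kJ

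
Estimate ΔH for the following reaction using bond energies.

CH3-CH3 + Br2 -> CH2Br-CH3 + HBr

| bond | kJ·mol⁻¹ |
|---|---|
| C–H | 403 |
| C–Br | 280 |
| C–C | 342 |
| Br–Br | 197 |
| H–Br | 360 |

ΔH ≈ −40 kJ

Bonds broken (reactants):
  Br–Br: 1 × 197 = 197
  C–C: 1 × 342 = 342
  C–H: 6 × 403 = 2418
  Σ(broken) = 2957 kJ
Bonds formed (products):
  C–Br: 1 × 280 = 280
  C–C: 1 × 342 = 342
  C–H: 5 × 403 = 2015
  H–Br: 1 × 360 = 360
  Σ(formed) = 2997 kJ
ΔH = Σ(broken) − Σ(formed) = 2957 − 2997 = −40 kJ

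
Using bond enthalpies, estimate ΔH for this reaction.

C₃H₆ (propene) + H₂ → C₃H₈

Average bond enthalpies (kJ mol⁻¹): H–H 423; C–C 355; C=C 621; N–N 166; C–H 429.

ΔH ≈ −169 kJ

Bonds broken (reactants):
  C–C: 1 × 355 = 355
  C–H: 6 × 429 = 2574
  C=C: 1 × 621 = 621
  H–H: 1 × 423 = 423
  Σ(broken) = 3973 kJ
Bonds formed (products):
  C–C: 2 × 355 = 710
  C–H: 8 × 429 = 3432
  Σ(formed) = 4142 kJ
ΔH = Σ(broken) − Σ(formed) = 3973 − 4142 = −169 kJ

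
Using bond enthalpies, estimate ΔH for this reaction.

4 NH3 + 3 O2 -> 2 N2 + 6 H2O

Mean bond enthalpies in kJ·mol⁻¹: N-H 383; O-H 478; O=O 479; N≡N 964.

ΔH ≈ −1631 kJ

Bonds broken (reactants):
  N-H: 12 × 383 = 4596
  O=O: 3 × 479 = 1437
  Σ(broken) = 6033 kJ
Bonds formed (products):
  N≡N: 2 × 964 = 1928
  O-H: 12 × 478 = 5736
  Σ(formed) = 7664 kJ
ΔH = Σ(broken) − Σ(formed) = 6033 − 7664 = −1631 kJ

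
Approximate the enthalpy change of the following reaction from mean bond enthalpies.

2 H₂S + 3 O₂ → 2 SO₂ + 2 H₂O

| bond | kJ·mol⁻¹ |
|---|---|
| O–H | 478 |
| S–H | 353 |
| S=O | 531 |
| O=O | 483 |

ΔH ≈ −1175 kJ

Bonds broken (reactants):
  O=O: 3 × 483 = 1449
  S–H: 4 × 353 = 1412
  Σ(broken) = 2861 kJ
Bonds formed (products):
  O–H: 4 × 478 = 1912
  S=O: 4 × 531 = 2124
  Σ(formed) = 4036 kJ
ΔH = Σ(broken) − Σ(formed) = 2861 − 4036 = −1175 kJ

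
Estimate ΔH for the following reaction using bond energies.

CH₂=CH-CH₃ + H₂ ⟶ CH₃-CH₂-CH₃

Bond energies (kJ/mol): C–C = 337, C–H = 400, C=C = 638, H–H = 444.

ΔH ≈ −55 kJ

Bonds broken (reactants):
  C–C: 1 × 337 = 337
  C–H: 6 × 400 = 2400
  C=C: 1 × 638 = 638
  H–H: 1 × 444 = 444
  Σ(broken) = 3819 kJ
Bonds formed (products):
  C–C: 2 × 337 = 674
  C–H: 8 × 400 = 3200
  Σ(formed) = 3874 kJ
ΔH = Σ(broken) − Σ(formed) = 3819 − 3874 = −55 kJ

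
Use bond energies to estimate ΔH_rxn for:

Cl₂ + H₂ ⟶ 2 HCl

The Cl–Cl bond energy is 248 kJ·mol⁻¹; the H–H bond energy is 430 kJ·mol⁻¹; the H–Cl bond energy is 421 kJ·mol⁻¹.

Bonds broken (reactants):
  Cl–Cl: 1 × 248 = 248
  H–H: 1 × 430 = 430
  Σ(broken) = 678 kJ
Bonds formed (products):
  H–Cl: 2 × 421 = 842
  Σ(formed) = 842 kJ
ΔH = Σ(broken) − Σ(formed) = 678 − 842 = −164 kJ

ΔH ≈ −164 kJ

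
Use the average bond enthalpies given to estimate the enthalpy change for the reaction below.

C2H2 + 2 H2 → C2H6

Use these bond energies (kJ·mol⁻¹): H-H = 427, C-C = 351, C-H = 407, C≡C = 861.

Bonds broken (reactants):
  C≡C: 1 × 861 = 861
  C-H: 2 × 407 = 814
  H-H: 2 × 427 = 854
  Σ(broken) = 2529 kJ
Bonds formed (products):
  C-C: 1 × 351 = 351
  C-H: 6 × 407 = 2442
  Σ(formed) = 2793 kJ
ΔH = Σ(broken) − Σ(formed) = 2529 − 2793 = −264 kJ

ΔH ≈ −264 kJ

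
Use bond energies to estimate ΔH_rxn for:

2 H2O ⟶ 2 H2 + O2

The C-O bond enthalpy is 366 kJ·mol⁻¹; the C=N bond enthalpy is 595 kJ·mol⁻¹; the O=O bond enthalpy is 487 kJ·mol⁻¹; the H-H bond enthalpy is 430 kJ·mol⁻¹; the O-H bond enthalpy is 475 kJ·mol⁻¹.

Bonds broken (reactants):
  O-H: 4 × 475 = 1900
  Σ(broken) = 1900 kJ
Bonds formed (products):
  H-H: 2 × 430 = 860
  O=O: 1 × 487 = 487
  Σ(formed) = 1347 kJ
ΔH = Σ(broken) − Σ(formed) = 1900 − 1347 = +553 kJ

ΔH ≈ +553 kJ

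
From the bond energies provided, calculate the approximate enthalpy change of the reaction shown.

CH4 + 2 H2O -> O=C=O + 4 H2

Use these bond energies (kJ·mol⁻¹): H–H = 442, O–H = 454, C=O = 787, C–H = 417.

Bonds broken (reactants):
  C–H: 4 × 417 = 1668
  O–H: 4 × 454 = 1816
  Σ(broken) = 3484 kJ
Bonds formed (products):
  C=O: 2 × 787 = 1574
  H–H: 4 × 442 = 1768
  Σ(formed) = 3342 kJ
ΔH = Σ(broken) − Σ(formed) = 3484 − 3342 = +142 kJ

ΔH ≈ +142 kJ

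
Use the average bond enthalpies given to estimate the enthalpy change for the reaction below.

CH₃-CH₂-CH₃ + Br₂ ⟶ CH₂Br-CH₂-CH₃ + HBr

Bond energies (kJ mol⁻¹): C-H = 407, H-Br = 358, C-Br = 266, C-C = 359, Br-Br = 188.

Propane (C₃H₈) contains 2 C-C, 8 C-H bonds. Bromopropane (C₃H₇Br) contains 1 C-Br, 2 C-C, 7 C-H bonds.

ΔH ≈ −29 kJ

Bonds broken (reactants):
  Br-Br: 1 × 188 = 188
  C-C: 2 × 359 = 718
  C-H: 8 × 407 = 3256
  Σ(broken) = 4162 kJ
Bonds formed (products):
  C-Br: 1 × 266 = 266
  C-C: 2 × 359 = 718
  C-H: 7 × 407 = 2849
  H-Br: 1 × 358 = 358
  Σ(formed) = 4191 kJ
ΔH = Σ(broken) − Σ(formed) = 4162 − 4191 = −29 kJ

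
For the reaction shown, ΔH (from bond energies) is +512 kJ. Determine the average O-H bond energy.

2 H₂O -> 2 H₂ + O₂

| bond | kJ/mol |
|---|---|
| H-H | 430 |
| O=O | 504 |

D(O-H) ≈ 469 kJ/mol

Let D be the O-H bond energy.
Σ(broken) = 4×D = 4D
Σ(formed) = 2×430 + 1×504 = 1364
ΔH = Σ(broken) − Σ(formed) = (4D) − (1364) = −1364 + 4D
Setting this equal to +512 kJ gives 4D = 1876, so D = 469 kJ/mol.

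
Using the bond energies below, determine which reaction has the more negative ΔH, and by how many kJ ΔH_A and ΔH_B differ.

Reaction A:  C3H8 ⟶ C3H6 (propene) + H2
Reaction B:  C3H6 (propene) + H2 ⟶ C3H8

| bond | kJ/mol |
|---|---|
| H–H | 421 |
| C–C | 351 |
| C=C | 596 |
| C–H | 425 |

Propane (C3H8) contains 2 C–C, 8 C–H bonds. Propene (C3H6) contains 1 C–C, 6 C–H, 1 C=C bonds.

Reaction A:
  Bonds broken (reactants):
    C–C: 2 × 351 = 702
    C–H: 8 × 425 = 3400
    Σ(broken) = 4102 kJ
  Bonds formed (products):
    C–C: 1 × 351 = 351
    C–H: 6 × 425 = 2550
    C=C: 1 × 596 = 596
    H–H: 1 × 421 = 421
    Σ(formed) = 3918 kJ
  ΔH_A = 4102 − 3918 = +184 kJ
Reaction B:
  Bonds broken (reactants):
    C–C: 1 × 351 = 351
    C–H: 6 × 425 = 2550
    C=C: 1 × 596 = 596
    H–H: 1 × 421 = 421
    Σ(broken) = 3918 kJ
  Bonds formed (products):
    C–C: 2 × 351 = 702
    C–H: 8 × 425 = 3400
    Σ(formed) = 4102 kJ
  ΔH_B = 3918 − 4102 = −184 kJ
ΔH_A − ΔH_B = +368 kJ, so reaction B has the more negative ΔH; |ΔH_A − ΔH_B| = 368 kJ.

Reaction B, by 368 kJ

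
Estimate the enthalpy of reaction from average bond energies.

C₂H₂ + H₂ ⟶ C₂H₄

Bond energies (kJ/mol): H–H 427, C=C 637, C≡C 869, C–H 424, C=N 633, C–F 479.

ΔH ≈ −189 kJ

Bonds broken (reactants):
  C≡C: 1 × 869 = 869
  C–H: 2 × 424 = 848
  H–H: 1 × 427 = 427
  Σ(broken) = 2144 kJ
Bonds formed (products):
  C–H: 4 × 424 = 1696
  C=C: 1 × 637 = 637
  Σ(formed) = 2333 kJ
ΔH = Σ(broken) − Σ(formed) = 2144 − 2333 = −189 kJ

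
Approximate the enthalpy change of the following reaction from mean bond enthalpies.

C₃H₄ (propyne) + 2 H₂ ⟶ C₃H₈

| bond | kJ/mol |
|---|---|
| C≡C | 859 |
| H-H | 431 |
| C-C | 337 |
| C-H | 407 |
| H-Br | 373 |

ΔH ≈ −244 kJ

Bonds broken (reactants):
  C≡C: 1 × 859 = 859
  C-C: 1 × 337 = 337
  C-H: 4 × 407 = 1628
  H-H: 2 × 431 = 862
  Σ(broken) = 3686 kJ
Bonds formed (products):
  C-C: 2 × 337 = 674
  C-H: 8 × 407 = 3256
  Σ(formed) = 3930 kJ
ΔH = Σ(broken) − Σ(formed) = 3686 − 3930 = −244 kJ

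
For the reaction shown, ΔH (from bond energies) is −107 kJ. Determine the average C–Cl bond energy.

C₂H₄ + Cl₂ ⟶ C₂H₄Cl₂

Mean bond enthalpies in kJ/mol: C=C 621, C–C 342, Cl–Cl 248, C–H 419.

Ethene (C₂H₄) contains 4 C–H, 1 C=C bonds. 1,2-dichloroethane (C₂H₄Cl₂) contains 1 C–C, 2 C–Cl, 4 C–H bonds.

Let D be the C–Cl bond energy.
Σ(broken) = 4×419 + 1×621 + 1×248 = 2545
Σ(formed) = 1×342 + 2×D + 4×419 = 2018 + 2D
ΔH = Σ(broken) − Σ(formed) = (2545) − (2018 + 2D) = +527 − 2D
Setting this equal to −107 kJ gives 2D = 634, so D = 317 kJ/mol.

D(C–Cl) ≈ 317 kJ/mol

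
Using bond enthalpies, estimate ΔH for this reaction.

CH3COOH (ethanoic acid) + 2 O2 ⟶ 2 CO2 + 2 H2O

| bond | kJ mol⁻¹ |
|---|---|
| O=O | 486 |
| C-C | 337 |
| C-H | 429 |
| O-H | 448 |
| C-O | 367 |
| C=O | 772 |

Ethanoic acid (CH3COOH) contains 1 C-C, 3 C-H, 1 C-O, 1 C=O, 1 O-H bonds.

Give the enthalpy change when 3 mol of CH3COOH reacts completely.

Bonds broken (reactants):
  C-C: 1 × 337 = 337
  C-H: 3 × 429 = 1287
  C-O: 1 × 367 = 367
  C=O: 1 × 772 = 772
  O-H: 1 × 448 = 448
  O=O: 2 × 486 = 972
  Σ(broken) = 4183 kJ
Bonds formed (products):
  C=O: 4 × 772 = 3088
  O-H: 4 × 448 = 1792
  Σ(formed) = 4880 kJ
ΔH = Σ(broken) − Σ(formed) = 4183 − 4880 = −697 kJ
For 3× the reaction as written: 3 × (−697) = −2091 kJ

ΔH = −2091 kJ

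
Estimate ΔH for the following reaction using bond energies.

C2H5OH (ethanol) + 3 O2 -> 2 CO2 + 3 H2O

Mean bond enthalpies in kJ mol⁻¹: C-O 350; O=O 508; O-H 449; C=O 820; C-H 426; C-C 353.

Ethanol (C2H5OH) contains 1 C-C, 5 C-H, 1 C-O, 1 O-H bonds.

Bonds broken (reactants):
  C-C: 1 × 353 = 353
  C-H: 5 × 426 = 2130
  C-O: 1 × 350 = 350
  O-H: 1 × 449 = 449
  O=O: 3 × 508 = 1524
  Σ(broken) = 4806 kJ
Bonds formed (products):
  C=O: 4 × 820 = 3280
  O-H: 6 × 449 = 2694
  Σ(formed) = 5974 kJ
ΔH = Σ(broken) − Σ(formed) = 4806 − 5974 = −1168 kJ

ΔH ≈ −1168 kJ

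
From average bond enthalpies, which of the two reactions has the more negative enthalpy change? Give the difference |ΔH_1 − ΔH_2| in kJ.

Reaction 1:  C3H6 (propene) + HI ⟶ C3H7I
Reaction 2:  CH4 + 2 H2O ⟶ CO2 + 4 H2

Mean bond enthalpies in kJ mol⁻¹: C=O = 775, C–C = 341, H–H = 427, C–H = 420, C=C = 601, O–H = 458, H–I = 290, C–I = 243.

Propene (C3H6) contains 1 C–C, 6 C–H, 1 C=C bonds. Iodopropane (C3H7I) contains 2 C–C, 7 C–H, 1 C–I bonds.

Reaction 1:
  Bonds broken (reactants):
    C–C: 1 × 341 = 341
    C–H: 6 × 420 = 2520
    C=C: 1 × 601 = 601
    H–I: 1 × 290 = 290
    Σ(broken) = 3752 kJ
  Bonds formed (products):
    C–C: 2 × 341 = 682
    C–H: 7 × 420 = 2940
    C–I: 1 × 243 = 243
    Σ(formed) = 3865 kJ
  ΔH_1 = 3752 − 3865 = −113 kJ
Reaction 2:
  Bonds broken (reactants):
    C–H: 4 × 420 = 1680
    O–H: 4 × 458 = 1832
    Σ(broken) = 3512 kJ
  Bonds formed (products):
    C=O: 2 × 775 = 1550
    H–H: 4 × 427 = 1708
    Σ(formed) = 3258 kJ
  ΔH_2 = 3512 − 3258 = +254 kJ
ΔH_1 − ΔH_2 = −367 kJ, so reaction 1 has the more negative ΔH; |ΔH_1 − ΔH_2| = 367 kJ.

Reaction 1, by 367 kJ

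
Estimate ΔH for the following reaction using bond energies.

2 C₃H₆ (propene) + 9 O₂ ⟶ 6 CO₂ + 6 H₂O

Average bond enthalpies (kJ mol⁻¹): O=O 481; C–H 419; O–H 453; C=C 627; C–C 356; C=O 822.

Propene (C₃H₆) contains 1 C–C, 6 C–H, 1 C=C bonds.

Bonds broken (reactants):
  C–C: 2 × 356 = 712
  C–H: 12 × 419 = 5028
  C=C: 2 × 627 = 1254
  O=O: 9 × 481 = 4329
  Σ(broken) = 11323 kJ
Bonds formed (products):
  C=O: 12 × 822 = 9864
  O–H: 12 × 453 = 5436
  Σ(formed) = 15300 kJ
ΔH = Σ(broken) − Σ(formed) = 11323 − 15300 = −3977 kJ

ΔH ≈ −3977 kJ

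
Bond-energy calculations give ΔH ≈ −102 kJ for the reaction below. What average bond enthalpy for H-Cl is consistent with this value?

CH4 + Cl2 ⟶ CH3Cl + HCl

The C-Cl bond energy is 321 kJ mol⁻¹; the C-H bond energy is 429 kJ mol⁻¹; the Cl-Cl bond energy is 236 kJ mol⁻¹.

Let D be the H-Cl bond energy.
Σ(broken) = 4×429 + 1×236 = 1952
Σ(formed) = 1×321 + 3×429 + 1×D = 1608 + D
ΔH = Σ(broken) − Σ(formed) = (1952) − (1608 + D) = +344 − D
Setting this equal to −102 kJ gives D = 446 kJ/mol.

D(H-Cl) ≈ 446 kJ/mol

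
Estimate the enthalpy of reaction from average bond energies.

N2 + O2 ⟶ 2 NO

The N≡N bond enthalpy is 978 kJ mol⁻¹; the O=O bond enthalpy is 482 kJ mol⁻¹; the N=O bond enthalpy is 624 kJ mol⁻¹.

ΔH ≈ +212 kJ

Bonds broken (reactants):
  N≡N: 1 × 978 = 978
  O=O: 1 × 482 = 482
  Σ(broken) = 1460 kJ
Bonds formed (products):
  N=O: 2 × 624 = 1248
  Σ(formed) = 1248 kJ
ΔH = Σ(broken) − Σ(formed) = 1460 − 1248 = +212 kJ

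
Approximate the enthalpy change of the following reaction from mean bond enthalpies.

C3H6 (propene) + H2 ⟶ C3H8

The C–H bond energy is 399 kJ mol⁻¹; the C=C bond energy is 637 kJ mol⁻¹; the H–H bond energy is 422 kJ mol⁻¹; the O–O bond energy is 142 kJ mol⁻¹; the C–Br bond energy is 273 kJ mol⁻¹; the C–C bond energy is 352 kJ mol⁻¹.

Bonds broken (reactants):
  C–C: 1 × 352 = 352
  C–H: 6 × 399 = 2394
  C=C: 1 × 637 = 637
  H–H: 1 × 422 = 422
  Σ(broken) = 3805 kJ
Bonds formed (products):
  C–C: 2 × 352 = 704
  C–H: 8 × 399 = 3192
  Σ(formed) = 3896 kJ
ΔH = Σ(broken) − Σ(formed) = 3805 − 3896 = −91 kJ

ΔH ≈ −91 kJ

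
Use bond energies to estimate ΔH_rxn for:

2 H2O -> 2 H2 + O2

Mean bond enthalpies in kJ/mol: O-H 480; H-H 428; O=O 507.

ΔH ≈ +557 kJ

Bonds broken (reactants):
  O-H: 4 × 480 = 1920
  Σ(broken) = 1920 kJ
Bonds formed (products):
  H-H: 2 × 428 = 856
  O=O: 1 × 507 = 507
  Σ(formed) = 1363 kJ
ΔH = Σ(broken) − Σ(formed) = 1920 − 1363 = +557 kJ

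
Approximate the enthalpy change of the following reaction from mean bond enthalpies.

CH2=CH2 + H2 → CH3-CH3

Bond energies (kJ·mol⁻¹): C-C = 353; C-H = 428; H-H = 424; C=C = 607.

ΔH ≈ −178 kJ

Bonds broken (reactants):
  C-H: 4 × 428 = 1712
  C=C: 1 × 607 = 607
  H-H: 1 × 424 = 424
  Σ(broken) = 2743 kJ
Bonds formed (products):
  C-C: 1 × 353 = 353
  C-H: 6 × 428 = 2568
  Σ(formed) = 2921 kJ
ΔH = Σ(broken) − Σ(formed) = 2743 − 2921 = −178 kJ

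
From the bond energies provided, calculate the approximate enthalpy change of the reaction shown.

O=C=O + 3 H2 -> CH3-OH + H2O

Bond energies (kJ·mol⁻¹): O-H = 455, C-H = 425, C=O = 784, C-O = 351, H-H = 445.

ΔH ≈ −88 kJ

Bonds broken (reactants):
  C=O: 2 × 784 = 1568
  H-H: 3 × 445 = 1335
  Σ(broken) = 2903 kJ
Bonds formed (products):
  C-H: 3 × 425 = 1275
  C-O: 1 × 351 = 351
  O-H: 3 × 455 = 1365
  Σ(formed) = 2991 kJ
ΔH = Σ(broken) − Σ(formed) = 2903 − 2991 = −88 kJ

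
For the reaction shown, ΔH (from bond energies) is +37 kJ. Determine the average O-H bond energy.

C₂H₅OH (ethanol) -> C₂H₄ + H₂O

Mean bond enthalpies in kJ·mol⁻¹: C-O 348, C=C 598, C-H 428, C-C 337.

D(O-H) ≈ 478 kJ/mol

Let D be the O-H bond energy.
Σ(broken) = 1×337 + 5×428 + 1×348 + 1×D = 2825 + D
Σ(formed) = 4×428 + 1×598 + 2×D = 2310 + 2D
ΔH = Σ(broken) − Σ(formed) = (2825 + D) − (2310 + 2D) = +515 − D
Setting this equal to +37 kJ gives D = 478 kJ/mol.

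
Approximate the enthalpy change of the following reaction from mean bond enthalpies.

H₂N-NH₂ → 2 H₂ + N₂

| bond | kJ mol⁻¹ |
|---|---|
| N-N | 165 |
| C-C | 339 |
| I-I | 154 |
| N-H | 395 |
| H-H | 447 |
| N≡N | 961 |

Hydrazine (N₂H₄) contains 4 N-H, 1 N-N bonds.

ΔH ≈ −110 kJ

Bonds broken (reactants):
  N-H: 4 × 395 = 1580
  N-N: 1 × 165 = 165
  Σ(broken) = 1745 kJ
Bonds formed (products):
  H-H: 2 × 447 = 894
  N≡N: 1 × 961 = 961
  Σ(formed) = 1855 kJ
ΔH = Σ(broken) − Σ(formed) = 1745 − 1855 = −110 kJ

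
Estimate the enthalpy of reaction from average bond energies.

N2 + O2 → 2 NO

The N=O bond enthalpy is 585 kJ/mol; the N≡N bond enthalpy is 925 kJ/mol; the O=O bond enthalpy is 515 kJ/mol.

Bonds broken (reactants):
  N≡N: 1 × 925 = 925
  O=O: 1 × 515 = 515
  Σ(broken) = 1440 kJ
Bonds formed (products):
  N=O: 2 × 585 = 1170
  Σ(formed) = 1170 kJ
ΔH = Σ(broken) − Σ(formed) = 1440 − 1170 = +270 kJ

ΔH ≈ +270 kJ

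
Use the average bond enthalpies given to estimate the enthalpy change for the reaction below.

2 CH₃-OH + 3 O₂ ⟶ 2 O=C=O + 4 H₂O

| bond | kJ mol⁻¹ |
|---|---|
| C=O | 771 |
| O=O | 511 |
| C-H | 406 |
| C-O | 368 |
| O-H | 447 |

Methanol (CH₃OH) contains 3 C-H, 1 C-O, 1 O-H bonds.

Bonds broken (reactants):
  C-H: 6 × 406 = 2436
  C-O: 2 × 368 = 736
  O-H: 2 × 447 = 894
  O=O: 3 × 511 = 1533
  Σ(broken) = 5599 kJ
Bonds formed (products):
  C=O: 4 × 771 = 3084
  O-H: 8 × 447 = 3576
  Σ(formed) = 6660 kJ
ΔH = Σ(broken) − Σ(formed) = 5599 − 6660 = −1061 kJ

ΔH ≈ −1061 kJ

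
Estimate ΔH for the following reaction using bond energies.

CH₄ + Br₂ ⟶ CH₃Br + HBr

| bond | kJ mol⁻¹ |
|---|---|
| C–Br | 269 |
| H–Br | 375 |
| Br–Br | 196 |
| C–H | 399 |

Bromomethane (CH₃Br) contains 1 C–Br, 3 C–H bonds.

Bonds broken (reactants):
  Br–Br: 1 × 196 = 196
  C–H: 4 × 399 = 1596
  Σ(broken) = 1792 kJ
Bonds formed (products):
  C–Br: 1 × 269 = 269
  C–H: 3 × 399 = 1197
  H–Br: 1 × 375 = 375
  Σ(formed) = 1841 kJ
ΔH = Σ(broken) − Σ(formed) = 1792 − 1841 = −49 kJ

ΔH ≈ −49 kJ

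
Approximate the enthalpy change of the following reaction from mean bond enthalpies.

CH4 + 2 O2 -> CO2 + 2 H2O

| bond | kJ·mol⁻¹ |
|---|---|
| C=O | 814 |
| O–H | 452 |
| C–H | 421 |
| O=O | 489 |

ΔH ≈ −774 kJ

Bonds broken (reactants):
  C–H: 4 × 421 = 1684
  O=O: 2 × 489 = 978
  Σ(broken) = 2662 kJ
Bonds formed (products):
  C=O: 2 × 814 = 1628
  O–H: 4 × 452 = 1808
  Σ(formed) = 3436 kJ
ΔH = Σ(broken) − Σ(formed) = 2662 − 3436 = −774 kJ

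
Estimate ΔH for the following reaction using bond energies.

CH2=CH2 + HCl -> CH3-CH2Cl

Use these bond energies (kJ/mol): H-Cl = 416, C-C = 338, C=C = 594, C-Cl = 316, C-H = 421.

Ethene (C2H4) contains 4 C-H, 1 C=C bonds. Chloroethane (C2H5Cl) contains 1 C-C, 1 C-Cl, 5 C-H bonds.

Bonds broken (reactants):
  C-H: 4 × 421 = 1684
  C=C: 1 × 594 = 594
  H-Cl: 1 × 416 = 416
  Σ(broken) = 2694 kJ
Bonds formed (products):
  C-C: 1 × 338 = 338
  C-Cl: 1 × 316 = 316
  C-H: 5 × 421 = 2105
  Σ(formed) = 2759 kJ
ΔH = Σ(broken) − Σ(formed) = 2694 − 2759 = −65 kJ

ΔH ≈ −65 kJ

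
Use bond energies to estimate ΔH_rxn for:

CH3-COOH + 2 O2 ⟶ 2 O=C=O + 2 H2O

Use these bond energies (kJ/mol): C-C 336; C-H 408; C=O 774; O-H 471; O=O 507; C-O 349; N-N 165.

ΔH ≈ −812 kJ

Bonds broken (reactants):
  C-C: 1 × 336 = 336
  C-H: 3 × 408 = 1224
  C-O: 1 × 349 = 349
  C=O: 1 × 774 = 774
  O-H: 1 × 471 = 471
  O=O: 2 × 507 = 1014
  Σ(broken) = 4168 kJ
Bonds formed (products):
  C=O: 4 × 774 = 3096
  O-H: 4 × 471 = 1884
  Σ(formed) = 4980 kJ
ΔH = Σ(broken) − Σ(formed) = 4168 − 4980 = −812 kJ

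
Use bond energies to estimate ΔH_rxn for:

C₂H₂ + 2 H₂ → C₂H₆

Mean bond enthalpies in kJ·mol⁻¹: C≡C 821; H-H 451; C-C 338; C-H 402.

Bonds broken (reactants):
  C≡C: 1 × 821 = 821
  C-H: 2 × 402 = 804
  H-H: 2 × 451 = 902
  Σ(broken) = 2527 kJ
Bonds formed (products):
  C-C: 1 × 338 = 338
  C-H: 6 × 402 = 2412
  Σ(formed) = 2750 kJ
ΔH = Σ(broken) − Σ(formed) = 2527 − 2750 = −223 kJ

ΔH ≈ −223 kJ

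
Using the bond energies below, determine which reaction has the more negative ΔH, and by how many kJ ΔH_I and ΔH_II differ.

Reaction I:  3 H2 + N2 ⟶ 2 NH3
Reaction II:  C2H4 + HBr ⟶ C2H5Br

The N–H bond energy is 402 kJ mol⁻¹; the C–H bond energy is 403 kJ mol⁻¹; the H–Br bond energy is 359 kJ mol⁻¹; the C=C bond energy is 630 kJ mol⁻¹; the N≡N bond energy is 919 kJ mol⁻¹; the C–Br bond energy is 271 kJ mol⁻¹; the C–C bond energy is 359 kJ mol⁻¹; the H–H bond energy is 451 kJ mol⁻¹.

Reaction I:
  Bonds broken (reactants):
    H–H: 3 × 451 = 1353
    N≡N: 1 × 919 = 919
    Σ(broken) = 2272 kJ
  Bonds formed (products):
    N–H: 6 × 402 = 2412
    Σ(formed) = 2412 kJ
  ΔH_I = 2272 − 2412 = −140 kJ
Reaction II:
  Bonds broken (reactants):
    C–H: 4 × 403 = 1612
    C=C: 1 × 630 = 630
    H–Br: 1 × 359 = 359
    Σ(broken) = 2601 kJ
  Bonds formed (products):
    C–Br: 1 × 271 = 271
    C–C: 1 × 359 = 359
    C–H: 5 × 403 = 2015
    Σ(formed) = 2645 kJ
  ΔH_II = 2601 − 2645 = −44 kJ
ΔH_I − ΔH_II = −96 kJ, so reaction I has the more negative ΔH; |ΔH_I − ΔH_II| = 96 kJ.

Reaction I, by 96 kJ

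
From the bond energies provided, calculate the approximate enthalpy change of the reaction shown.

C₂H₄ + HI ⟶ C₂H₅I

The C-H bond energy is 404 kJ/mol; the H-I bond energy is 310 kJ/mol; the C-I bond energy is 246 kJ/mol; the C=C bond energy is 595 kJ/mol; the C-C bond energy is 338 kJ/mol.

Bonds broken (reactants):
  C-H: 4 × 404 = 1616
  C=C: 1 × 595 = 595
  H-I: 1 × 310 = 310
  Σ(broken) = 2521 kJ
Bonds formed (products):
  C-C: 1 × 338 = 338
  C-H: 5 × 404 = 2020
  C-I: 1 × 246 = 246
  Σ(formed) = 2604 kJ
ΔH = Σ(broken) − Σ(formed) = 2521 − 2604 = −83 kJ

ΔH ≈ −83 kJ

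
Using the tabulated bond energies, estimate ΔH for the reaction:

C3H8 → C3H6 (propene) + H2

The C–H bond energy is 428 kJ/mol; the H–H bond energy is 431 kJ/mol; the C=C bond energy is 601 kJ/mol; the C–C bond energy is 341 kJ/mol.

Bonds broken (reactants):
  C–C: 2 × 341 = 682
  C–H: 8 × 428 = 3424
  Σ(broken) = 4106 kJ
Bonds formed (products):
  C–C: 1 × 341 = 341
  C–H: 6 × 428 = 2568
  C=C: 1 × 601 = 601
  H–H: 1 × 431 = 431
  Σ(formed) = 3941 kJ
ΔH = Σ(broken) − Σ(formed) = 4106 − 3941 = +165 kJ

ΔH ≈ +165 kJ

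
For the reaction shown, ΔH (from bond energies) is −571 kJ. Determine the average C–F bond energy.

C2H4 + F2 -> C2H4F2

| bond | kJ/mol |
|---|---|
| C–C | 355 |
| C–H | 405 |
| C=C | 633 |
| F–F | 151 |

Let D be the C–F bond energy.
Σ(broken) = 4×405 + 1×633 + 1×151 = 2404
Σ(formed) = 1×355 + 2×D + 4×405 = 1975 + 2D
ΔH = Σ(broken) − Σ(formed) = (2404) − (1975 + 2D) = +429 − 2D
Setting this equal to −571 kJ gives 2D = 1000, so D = 500 kJ/mol.

D(C–F) ≈ 500 kJ/mol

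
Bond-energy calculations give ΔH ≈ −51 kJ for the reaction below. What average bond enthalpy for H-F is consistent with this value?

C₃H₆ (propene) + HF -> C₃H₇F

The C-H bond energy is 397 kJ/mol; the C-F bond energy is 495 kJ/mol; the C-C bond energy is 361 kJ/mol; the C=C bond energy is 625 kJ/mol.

Let D be the H-F bond energy.
Σ(broken) = 1×361 + 6×397 + 1×625 + 1×D = 3368 + D
Σ(formed) = 2×361 + 1×495 + 7×397 = 3996
ΔH = Σ(broken) − Σ(formed) = (3368 + D) − (3996) = −628 + D
Setting this equal to −51 kJ gives D = 577 kJ/mol.

D(H-F) ≈ 577 kJ/mol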